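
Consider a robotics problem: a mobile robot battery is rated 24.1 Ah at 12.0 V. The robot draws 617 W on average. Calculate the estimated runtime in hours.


E = 24.1*12.0 = 289.2000 Wh
t = E/P = 289.2000/617 = 0.4687

0.4687 hours


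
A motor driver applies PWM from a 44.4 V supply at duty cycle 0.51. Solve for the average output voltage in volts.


V_avg = V_supply * D = 44.4*0.51 = 22.6440

22.6440 V


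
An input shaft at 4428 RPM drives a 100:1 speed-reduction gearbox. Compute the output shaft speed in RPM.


omega_out = omega_in / N = 4428 / 100 = 44.2800

44.2800 RPM


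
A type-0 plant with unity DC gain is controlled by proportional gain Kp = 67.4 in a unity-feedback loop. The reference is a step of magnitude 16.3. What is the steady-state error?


e_ss = R/(1 + Kp) = 16.3/(1 + 67.4) = 16.3/68.4000 = 0.2383

0.2383


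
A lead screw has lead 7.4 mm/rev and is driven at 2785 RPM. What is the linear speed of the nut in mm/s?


v = lead * (RPM/60) = 7.4*2785/60 = 343.4833

343.4833 mm/s


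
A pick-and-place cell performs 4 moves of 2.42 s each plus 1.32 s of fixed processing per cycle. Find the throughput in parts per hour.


T_cycle = 4*2.42 + 1.32 = 11.0000 s
rate = 3600/T = 327.2727

327.2727 parts/hour


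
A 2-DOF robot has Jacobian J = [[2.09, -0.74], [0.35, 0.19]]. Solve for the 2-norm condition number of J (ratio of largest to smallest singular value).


JJ^T eigenvalues: trace(JJ^T) = 5.0743, det(JJ^T) = det(J)^2 = 0.43046721
s_max^2 = (5.0743 + sqrt(24.02665165))/2 = 4.98799943
s_min^2 = (5.0743 - sqrt(24.02665165))/2 = 0.08630057
kappa = s_max/s_min = sqrt(4.98799943/0.08630057) = 7.6025

7.6025


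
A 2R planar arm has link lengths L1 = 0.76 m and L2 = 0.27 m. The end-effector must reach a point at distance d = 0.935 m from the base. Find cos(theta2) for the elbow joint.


cos(th2) = (d^2 - L1^2 - L2^2)/(2*L1*L2) = (0.935^2 - 0.76^2 - 0.27^2)/(2*0.76*0.27) = 0.5451

0.5451


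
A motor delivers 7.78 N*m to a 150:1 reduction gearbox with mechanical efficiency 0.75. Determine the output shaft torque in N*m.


tau_out = tau_in * N * eta = 7.78 * 150 * 0.75 = 875.2500

875.2500 N*m


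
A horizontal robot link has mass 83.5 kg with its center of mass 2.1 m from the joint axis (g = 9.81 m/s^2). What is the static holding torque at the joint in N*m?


tau = m*g*L = 83.5 * 9.81 * 2.1 = 1720.1835

1720.1835 N*m


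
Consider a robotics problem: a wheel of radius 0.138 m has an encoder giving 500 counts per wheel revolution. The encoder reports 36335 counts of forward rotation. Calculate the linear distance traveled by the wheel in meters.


revs = 36335/500 = 72.670000
d = revs * 2*pi*r = 72.670000 * 2*pi*0.138 = 63.0107

63.0107 m


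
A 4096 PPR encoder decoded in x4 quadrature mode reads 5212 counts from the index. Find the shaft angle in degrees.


angle = counts * 360 / (PPR*4) = 5212 * 360 / 16384 = 114.5215

114.5215 degrees


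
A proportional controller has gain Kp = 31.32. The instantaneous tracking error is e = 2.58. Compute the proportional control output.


u_P = Kp * e = 31.32 * 2.58 = 80.8056

80.8056


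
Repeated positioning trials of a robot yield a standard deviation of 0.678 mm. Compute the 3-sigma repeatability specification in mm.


repeatability = 3*sigma = 3*0.678 = 2.0340

2.0340 mm


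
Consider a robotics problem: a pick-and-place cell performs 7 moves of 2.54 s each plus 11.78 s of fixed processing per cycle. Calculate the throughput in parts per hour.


T_cycle = 7*2.54 + 11.78 = 29.5600 s
rate = 3600/T = 121.7862

121.7862 parts/hour


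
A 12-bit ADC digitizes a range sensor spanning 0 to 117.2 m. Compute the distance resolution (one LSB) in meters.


res = range / 2^n = 117.2/2^12 = 117.2/4096 = 0.0286

0.0286 m


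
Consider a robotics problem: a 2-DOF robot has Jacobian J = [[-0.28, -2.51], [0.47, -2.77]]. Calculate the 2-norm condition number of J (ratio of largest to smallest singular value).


JJ^T eigenvalues: trace(JJ^T) = 14.2723, det(JJ^T) = det(J)^2 = 3.82319809
s_max^2 = (14.2723 + sqrt(188.40575493))/2 = 13.99919879
s_min^2 = (14.2723 - sqrt(188.40575493))/2 = 0.27310121
kappa = s_max/s_min = sqrt(13.99919879/0.27310121) = 7.1596

7.1596


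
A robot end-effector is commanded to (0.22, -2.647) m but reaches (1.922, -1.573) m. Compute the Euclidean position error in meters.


dx = 1.922 - (0.22) = 1.7020, dy = -1.573 - (-2.647) = 1.0740
err = sqrt(2.896804 + 1.153476) = 2.0125

2.0125 m


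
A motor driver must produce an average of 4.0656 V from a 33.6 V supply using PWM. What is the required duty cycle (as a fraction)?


D = V_avg/V_supply = 4.0656/33.6 = 0.1210

0.1210


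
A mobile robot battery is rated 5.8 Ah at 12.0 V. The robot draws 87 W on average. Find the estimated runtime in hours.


E = 5.8*12.0 = 69.6000 Wh
t = E/P = 69.6000/87 = 0.8000

0.8000 hours


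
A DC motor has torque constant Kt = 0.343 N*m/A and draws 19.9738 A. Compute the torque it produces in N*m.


tau = Kt * I = 0.343*19.9738 = 6.8510

6.8510 N*m


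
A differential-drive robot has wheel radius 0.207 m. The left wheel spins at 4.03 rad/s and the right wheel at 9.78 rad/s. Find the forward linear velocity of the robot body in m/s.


v = r*(wR + wL)/2 = 0.207*(9.78 + 4.03)/2 = 1.4293

1.4293 m/s


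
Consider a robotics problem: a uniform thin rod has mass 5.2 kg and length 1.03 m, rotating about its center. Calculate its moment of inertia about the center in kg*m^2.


I = (1/12)*m*L^2 = (1/12)*5.2*1.03^2 = 0.4597

0.4597 kg*m^2


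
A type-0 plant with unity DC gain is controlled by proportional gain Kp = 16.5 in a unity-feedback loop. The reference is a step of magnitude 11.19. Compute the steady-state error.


e_ss = R/(1 + Kp) = 11.19/(1 + 16.5) = 11.19/17.5000 = 0.6394

0.6394


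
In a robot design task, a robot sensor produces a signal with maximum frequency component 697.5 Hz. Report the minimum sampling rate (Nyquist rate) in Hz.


f_s,min = 2*f_max = 2*697.5 = 1395.0000

1395.0000 Hz


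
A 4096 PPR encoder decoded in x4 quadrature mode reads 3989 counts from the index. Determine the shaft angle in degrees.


angle = counts * 360 / (PPR*4) = 3989 * 360 / 16384 = 87.6489

87.6489 degrees


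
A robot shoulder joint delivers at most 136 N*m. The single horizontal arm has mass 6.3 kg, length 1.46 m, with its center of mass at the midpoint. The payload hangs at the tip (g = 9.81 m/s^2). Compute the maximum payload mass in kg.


tau_arm = m_arm*g*(L/2) = 6.3*9.81*1.46/2 = 45.1162 N*m
tau_payload = tau_max - tau_arm = 136 - 45.1162 = 90.8838
m_payload = tau_payload / (g*L) = 90.8838 / (9.81*1.46) = 6.3455

6.3455 kg


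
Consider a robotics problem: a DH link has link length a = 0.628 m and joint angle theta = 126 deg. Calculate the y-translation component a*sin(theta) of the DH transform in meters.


a*sin(theta) = 0.628*sin(126 deg) = 0.5081

0.5081 m


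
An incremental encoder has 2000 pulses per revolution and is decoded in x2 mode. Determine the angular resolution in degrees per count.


resolution = 360 / (PPR * 2) = 360 / 4000 = 0.0900

0.0900 degrees


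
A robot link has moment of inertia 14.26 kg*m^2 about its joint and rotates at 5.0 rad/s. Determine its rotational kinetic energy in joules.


KE = (1/2)*I*omega^2 = 0.5*14.26*5.0^2 = 178.2500

178.2500 J


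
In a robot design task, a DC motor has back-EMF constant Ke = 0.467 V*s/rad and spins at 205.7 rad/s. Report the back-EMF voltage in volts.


V_emf = Ke * omega = 0.467*205.7 = 96.0619

96.0619 V


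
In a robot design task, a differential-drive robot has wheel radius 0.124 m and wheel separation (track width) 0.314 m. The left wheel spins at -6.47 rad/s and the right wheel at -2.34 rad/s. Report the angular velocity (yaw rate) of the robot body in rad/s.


omega = r*(wR - wL)/L = 0.124*(-2.34 - (-6.47))/0.314 = 1.6310

1.6310 rad/s


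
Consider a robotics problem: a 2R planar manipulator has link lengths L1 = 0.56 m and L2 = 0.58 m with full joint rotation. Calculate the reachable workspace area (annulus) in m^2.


r_max = L1 + L2 = 1.1400, r_min = |L1 - L2| = 0.0200
A = pi*(r_max^2 - r_min^2) = pi*(1.2996 - 0.0004) = 4.0816

4.0816 m^2


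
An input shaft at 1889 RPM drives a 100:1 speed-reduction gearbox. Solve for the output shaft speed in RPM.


omega_out = omega_in / N = 1889 / 100 = 18.8900

18.8900 RPM


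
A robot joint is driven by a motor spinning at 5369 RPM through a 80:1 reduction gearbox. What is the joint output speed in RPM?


omega_joint = omega_motor / N = 5369 / 80 = 67.1125

67.1125 RPM


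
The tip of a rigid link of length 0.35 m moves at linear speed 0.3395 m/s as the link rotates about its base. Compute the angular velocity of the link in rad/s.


omega = v / L = 0.3395 / 0.35 = 0.9700

0.9700 rad/s


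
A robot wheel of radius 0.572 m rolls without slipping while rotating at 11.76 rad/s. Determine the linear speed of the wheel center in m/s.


v = omega * r = 11.76 * 0.572 = 6.7267

6.7267 m/s


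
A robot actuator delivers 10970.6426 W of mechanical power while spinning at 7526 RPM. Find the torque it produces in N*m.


omega = 7526 * 2*pi/60 = 788.120877 rad/s
tau = P / omega = 10970.6426 / 788.120877 = 13.9200

13.9200 N*m


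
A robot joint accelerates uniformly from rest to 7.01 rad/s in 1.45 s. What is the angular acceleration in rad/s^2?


alpha = delta_omega / t = 7.01 / 1.45 = 4.8345

4.8345 rad/s^2


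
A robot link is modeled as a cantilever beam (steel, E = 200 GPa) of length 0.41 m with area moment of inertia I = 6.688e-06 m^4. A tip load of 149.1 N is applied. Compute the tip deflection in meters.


delta = F*L^3/(3*E*I) = 149.1*0.41^3/(3*2.000e+11*6.688e-06)
      = 10.2761211/4012800 = 2.5608e-06

2.5608e-06 m


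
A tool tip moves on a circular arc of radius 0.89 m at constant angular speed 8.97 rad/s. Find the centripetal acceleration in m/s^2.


a_c = omega^2 * r = 8.97^2 * 0.89 = 71.6102

71.6102 m/s^2


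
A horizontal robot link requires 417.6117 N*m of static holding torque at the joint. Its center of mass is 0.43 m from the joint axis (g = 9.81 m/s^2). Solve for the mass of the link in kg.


m = tau / (g*L) = 417.6117 / (9.81 * 0.43) = 99.0000

99.0000 kg


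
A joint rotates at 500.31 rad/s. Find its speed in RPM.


RPM = 500.31 * 60/(2*pi) = 4777.6086

4777.6086 RPM


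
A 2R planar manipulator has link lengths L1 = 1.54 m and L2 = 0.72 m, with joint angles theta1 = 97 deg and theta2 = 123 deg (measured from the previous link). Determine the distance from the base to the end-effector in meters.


x = L1*cos(th1) + L2*cos(th1+th2) = -0.739231
y = L1*sin(th1) + L2*sin(th1+th2) = 1.065714
d = sqrt(x^2 + y^2) = sqrt(0.546462 + 1.135746) = 1.2970

1.2970 m


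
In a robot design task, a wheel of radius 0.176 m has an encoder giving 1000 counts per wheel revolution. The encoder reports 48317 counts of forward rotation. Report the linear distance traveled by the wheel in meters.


revs = 48317/1000 = 48.317000
d = revs * 2*pi*r = 48.317000 * 2*pi*0.176 = 53.4309

53.4309 m


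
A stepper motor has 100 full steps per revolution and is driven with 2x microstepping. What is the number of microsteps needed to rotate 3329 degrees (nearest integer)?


step_size = 360/(100*2) = 360/200 = 1.800000 deg
n = 3329/(360/200) = 3329*200/360 = 1849.4444 -> 1849

1849 steps


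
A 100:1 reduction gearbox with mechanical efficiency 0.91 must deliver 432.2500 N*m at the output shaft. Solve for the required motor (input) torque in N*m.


tau_in = tau_out / (N * eta) = 432.2500 / (100 * 0.91) = 4.7500

4.7500 N*m


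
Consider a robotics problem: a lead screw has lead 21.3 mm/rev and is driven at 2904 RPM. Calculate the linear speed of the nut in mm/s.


v = lead * (RPM/60) = 21.3*2904/60 = 1030.9200

1030.9200 mm/s


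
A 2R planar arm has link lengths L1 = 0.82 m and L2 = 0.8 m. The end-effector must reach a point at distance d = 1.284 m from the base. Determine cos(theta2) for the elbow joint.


cos(th2) = (d^2 - L1^2 - L2^2)/(2*L1*L2) = (1.284^2 - 0.82^2 - 0.8^2)/(2*0.82*0.8) = 0.2563

0.2563


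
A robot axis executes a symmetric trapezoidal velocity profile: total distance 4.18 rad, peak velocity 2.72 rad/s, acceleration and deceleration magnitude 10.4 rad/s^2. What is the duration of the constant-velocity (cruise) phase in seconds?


t_acc = v/a = 0.261538 s, d_acc = v^2/(2a) = 0.355692 rad each
d_cruise = 4.18 - 2*0.355692 = 3.468616 rad
t_cruise = d_cruise/v = 3.468616/2.72 = 1.2752

1.2752 s


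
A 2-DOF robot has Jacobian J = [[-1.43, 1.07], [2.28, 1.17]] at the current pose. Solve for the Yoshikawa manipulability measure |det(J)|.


det(J) = -1.43*1.17 - (1.07)*(2.28) = -4.1127
|det(J)| = 4.1127

4.1127


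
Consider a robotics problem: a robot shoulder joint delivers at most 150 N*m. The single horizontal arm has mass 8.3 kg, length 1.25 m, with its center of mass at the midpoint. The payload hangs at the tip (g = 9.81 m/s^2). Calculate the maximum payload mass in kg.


tau_arm = m_arm*g*(L/2) = 8.3*9.81*1.25/2 = 50.8894 N*m
tau_payload = tau_max - tau_arm = 150 - 50.8894 = 99.1106
m_payload = tau_payload / (g*L) = 99.1106 / (9.81*1.25) = 8.0824

8.0824 kg


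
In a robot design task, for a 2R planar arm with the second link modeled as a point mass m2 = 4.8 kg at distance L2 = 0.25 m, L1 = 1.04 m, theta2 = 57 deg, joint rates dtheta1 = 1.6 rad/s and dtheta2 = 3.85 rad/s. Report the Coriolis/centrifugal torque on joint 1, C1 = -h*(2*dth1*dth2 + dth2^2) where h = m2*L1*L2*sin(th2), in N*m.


h = m2*L1*L2*sin(th2) = 4.8*1.04*0.25*sin(57 deg) = 1.046661
C1 = -h*(2*1.6*3.85 + 3.85^2) = -1.046661*27.1425 = -28.4090

-28.4090 N*m


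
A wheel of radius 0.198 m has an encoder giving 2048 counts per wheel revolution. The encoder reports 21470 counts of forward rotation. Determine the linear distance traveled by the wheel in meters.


revs = 21470/2048 = 10.483398
d = revs * 2*pi*r = 10.483398 * 2*pi*0.198 = 13.0421

13.0421 m


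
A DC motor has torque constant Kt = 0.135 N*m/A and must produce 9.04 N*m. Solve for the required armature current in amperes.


I = tau / Kt = 9.04/0.135 = 66.9630

66.9630 A


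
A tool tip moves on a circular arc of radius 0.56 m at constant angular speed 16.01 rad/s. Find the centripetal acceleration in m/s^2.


a_c = omega^2 * r = 16.01^2 * 0.56 = 143.5393

143.5393 m/s^2


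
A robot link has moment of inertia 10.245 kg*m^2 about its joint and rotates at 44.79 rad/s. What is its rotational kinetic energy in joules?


KE = (1/2)*I*omega^2 = 0.5*10.245*44.79^2 = 10276.4732

10276.4732 J


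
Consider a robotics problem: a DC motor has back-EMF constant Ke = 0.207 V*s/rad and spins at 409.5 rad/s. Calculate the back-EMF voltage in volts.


V_emf = Ke * omega = 0.207*409.5 = 84.7665

84.7665 V


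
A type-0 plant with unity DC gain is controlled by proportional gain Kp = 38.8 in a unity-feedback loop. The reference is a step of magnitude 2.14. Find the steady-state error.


e_ss = R/(1 + Kp) = 2.14/(1 + 38.8) = 2.14/39.8000 = 0.0538

0.0538


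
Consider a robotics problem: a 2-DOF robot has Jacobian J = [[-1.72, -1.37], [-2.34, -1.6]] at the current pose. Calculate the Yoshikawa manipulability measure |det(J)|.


det(J) = -1.72*-1.6 - (-1.37)*(-2.34) = -0.4538
|det(J)| = 0.4538

0.4538


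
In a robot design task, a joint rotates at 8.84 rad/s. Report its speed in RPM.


RPM = 8.84 * 60/(2*pi) = 84.4158

84.4158 RPM


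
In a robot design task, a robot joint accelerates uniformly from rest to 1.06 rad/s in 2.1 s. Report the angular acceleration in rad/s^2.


alpha = delta_omega / t = 1.06 / 2.1 = 0.5048

0.5048 rad/s^2


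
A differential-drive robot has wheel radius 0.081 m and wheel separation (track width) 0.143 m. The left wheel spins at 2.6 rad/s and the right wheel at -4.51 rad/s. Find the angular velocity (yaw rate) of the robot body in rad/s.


omega = r*(wR - wL)/L = 0.081*(-4.51 - (2.6))/0.143 = -4.0273

-4.0273 rad/s


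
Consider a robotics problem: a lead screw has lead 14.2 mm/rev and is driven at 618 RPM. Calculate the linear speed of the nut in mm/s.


v = lead * (RPM/60) = 14.2*618/60 = 146.2600

146.2600 mm/s


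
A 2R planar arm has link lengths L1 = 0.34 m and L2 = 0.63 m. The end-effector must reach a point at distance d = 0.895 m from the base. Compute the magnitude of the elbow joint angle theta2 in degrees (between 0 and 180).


cos(th2) = (d^2 - L1^2 - L2^2)/(2*L1*L2) = (0.895^2 - 0.34^2 - 0.63^2)/(2*0.34*0.63) = 0.67349440
th2 = acos(0.67349440) = 47.6627 deg

47.6627 degrees


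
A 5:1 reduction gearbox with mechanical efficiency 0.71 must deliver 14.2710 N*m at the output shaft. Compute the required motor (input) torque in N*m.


tau_in = tau_out / (N * eta) = 14.2710 / (5 * 0.71) = 4.0200

4.0200 N*m


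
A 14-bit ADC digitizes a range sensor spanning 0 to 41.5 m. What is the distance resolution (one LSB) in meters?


res = range / 2^n = 41.5/2^14 = 41.5/16384 = 0.0025

0.0025 m


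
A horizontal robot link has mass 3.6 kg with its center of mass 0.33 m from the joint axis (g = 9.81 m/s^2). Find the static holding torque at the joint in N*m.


tau = m*g*L = 3.6 * 9.81 * 0.33 = 11.6543

11.6543 N*m


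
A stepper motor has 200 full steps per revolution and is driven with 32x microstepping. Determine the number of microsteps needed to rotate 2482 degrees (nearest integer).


step_size = 360/(200*32) = 360/6400 = 0.056250 deg
n = 2482/(360/6400) = 2482*6400/360 = 44124.4444 -> 44124

44124 steps


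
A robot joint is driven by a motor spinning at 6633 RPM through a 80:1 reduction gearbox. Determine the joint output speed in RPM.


omega_joint = omega_motor / N = 6633 / 80 = 82.9125

82.9125 RPM


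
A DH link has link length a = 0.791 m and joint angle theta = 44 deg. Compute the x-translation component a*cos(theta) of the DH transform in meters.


a*cos(theta) = 0.791*cos(44 deg) = 0.5690

0.5690 m


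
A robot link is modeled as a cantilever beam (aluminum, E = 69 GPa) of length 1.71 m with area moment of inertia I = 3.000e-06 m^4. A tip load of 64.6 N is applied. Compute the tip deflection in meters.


delta = F*L^3/(3*E*I) = 64.6*1.71^3/(3*6.900e+10*3.000e-06)
      = 323.0136306/621000 = 5.2015e-04

5.2015e-04 m


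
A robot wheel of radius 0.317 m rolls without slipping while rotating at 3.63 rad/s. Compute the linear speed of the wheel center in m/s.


v = omega * r = 3.63 * 0.317 = 1.1507

1.1507 m/s


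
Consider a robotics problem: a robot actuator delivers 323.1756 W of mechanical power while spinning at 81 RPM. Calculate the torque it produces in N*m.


omega = 81 * 2*pi/60 = 8.482300 rad/s
tau = P / omega = 323.1756 / 8.482300 = 38.1000

38.1000 N*m


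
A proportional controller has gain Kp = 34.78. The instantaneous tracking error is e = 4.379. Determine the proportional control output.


u_P = Kp * e = 34.78 * 4.379 = 152.3016

152.3016


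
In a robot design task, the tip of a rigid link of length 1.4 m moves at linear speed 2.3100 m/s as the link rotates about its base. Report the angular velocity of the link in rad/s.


omega = v / L = 2.3100 / 1.4 = 1.6500

1.6500 rad/s


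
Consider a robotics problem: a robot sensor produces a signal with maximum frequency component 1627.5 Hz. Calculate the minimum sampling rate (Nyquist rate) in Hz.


f_s,min = 2*f_max = 2*1627.5 = 3255.0000

3255.0000 Hz


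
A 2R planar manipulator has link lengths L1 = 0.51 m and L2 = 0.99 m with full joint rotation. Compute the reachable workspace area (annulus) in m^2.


r_max = L1 + L2 = 1.5000, r_min = |L1 - L2| = 0.4800
A = pi*(r_max^2 - r_min^2) = pi*(2.2500 - 0.2304) = 6.3448

6.3448 m^2


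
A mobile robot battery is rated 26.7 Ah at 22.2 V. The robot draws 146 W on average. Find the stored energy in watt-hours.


E = capacity * V = 26.7*22.2 = 592.7400

592.7400 Wh


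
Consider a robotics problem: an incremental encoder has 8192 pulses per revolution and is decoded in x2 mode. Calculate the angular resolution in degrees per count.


resolution = 360 / (PPR * 2) = 360 / 16384 = 0.0220

0.0220 degrees


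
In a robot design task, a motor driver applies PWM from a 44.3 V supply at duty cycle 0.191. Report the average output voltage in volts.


V_avg = V_supply * D = 44.3*0.191 = 8.4613

8.4613 V


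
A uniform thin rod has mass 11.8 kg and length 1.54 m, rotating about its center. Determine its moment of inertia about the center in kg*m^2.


I = (1/12)*m*L^2 = (1/12)*11.8*1.54^2 = 2.3321

2.3321 kg*m^2


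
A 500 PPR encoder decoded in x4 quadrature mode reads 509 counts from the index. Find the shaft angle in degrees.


angle = counts * 360 / (PPR*4) = 509 * 360 / 2000 = 91.6200

91.6200 degrees


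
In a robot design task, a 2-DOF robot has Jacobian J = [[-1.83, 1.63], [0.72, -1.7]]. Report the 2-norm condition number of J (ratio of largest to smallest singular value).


JJ^T eigenvalues: trace(JJ^T) = 9.4142, det(JJ^T) = det(J)^2 = 3.75351876
s_max^2 = (9.4142 + sqrt(73.61308660))/2 = 8.99700345
s_min^2 = (9.4142 - sqrt(73.61308660))/2 = 0.41719655
kappa = s_max/s_min = sqrt(8.99700345/0.41719655) = 4.6439

4.6439


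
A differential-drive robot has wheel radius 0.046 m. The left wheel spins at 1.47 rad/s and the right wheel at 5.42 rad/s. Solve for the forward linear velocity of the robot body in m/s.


v = r*(wR + wL)/2 = 0.046*(5.42 + 1.47)/2 = 0.1585

0.1585 m/s


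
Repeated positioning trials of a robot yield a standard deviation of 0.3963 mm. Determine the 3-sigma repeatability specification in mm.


repeatability = 3*sigma = 3*0.3963 = 1.1889

1.1889 mm


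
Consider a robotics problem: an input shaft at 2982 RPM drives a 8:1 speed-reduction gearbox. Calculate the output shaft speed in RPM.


omega_out = omega_in / N = 2982 / 8 = 372.7500

372.7500 RPM


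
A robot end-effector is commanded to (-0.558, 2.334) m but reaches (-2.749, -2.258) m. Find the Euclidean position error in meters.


dx = -2.749 - (-0.558) = -2.1910, dy = -2.258 - (2.334) = -4.5920
err = sqrt(4.800481 + 21.086464) = 5.0879

5.0879 m


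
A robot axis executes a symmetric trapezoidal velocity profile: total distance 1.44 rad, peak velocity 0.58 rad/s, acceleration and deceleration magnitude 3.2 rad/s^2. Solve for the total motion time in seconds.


t_acc = v/a = 0.58/3.2 = 0.181250 s
d_acc = v^2/(2a) = 0.052562 rad (each ramp)
d_cruise = 1.44 - 2*0.052562 = 1.334876 rad
t_cruise = 1.334876/0.58 = 2.301510 s
t_total = 2*0.181250 + 2.301510 = 2.6640

2.6640 s


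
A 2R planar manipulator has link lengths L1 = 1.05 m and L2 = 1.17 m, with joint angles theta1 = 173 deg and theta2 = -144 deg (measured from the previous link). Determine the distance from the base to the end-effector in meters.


x = L1*cos(th1) + L2*cos(th1+th2) = -0.018868
y = L1*sin(th1) + L2*sin(th1+th2) = 0.695190
d = sqrt(x^2 + y^2) = sqrt(3.560014e-04 + 0.483289) = 0.6954

0.6954 m


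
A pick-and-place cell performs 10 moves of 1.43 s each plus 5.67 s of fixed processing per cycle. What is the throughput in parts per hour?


T_cycle = 10*1.43 + 5.67 = 19.9700 s
rate = 3600/T = 180.2704

180.2704 parts/hour


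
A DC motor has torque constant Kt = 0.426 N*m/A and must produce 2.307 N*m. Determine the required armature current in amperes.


I = tau / Kt = 2.307/0.426 = 5.4155

5.4155 A


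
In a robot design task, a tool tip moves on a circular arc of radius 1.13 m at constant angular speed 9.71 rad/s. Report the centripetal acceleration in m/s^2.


a_c = omega^2 * r = 9.71^2 * 1.13 = 106.5410

106.5410 m/s^2


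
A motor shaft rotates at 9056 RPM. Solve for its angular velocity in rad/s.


omega = 9056 * 2*pi/60 = 948.3421

948.3421 rad/s


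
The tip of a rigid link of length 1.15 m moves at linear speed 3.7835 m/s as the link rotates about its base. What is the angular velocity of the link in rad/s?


omega = v / L = 3.7835 / 1.15 = 3.2900

3.2900 rad/s


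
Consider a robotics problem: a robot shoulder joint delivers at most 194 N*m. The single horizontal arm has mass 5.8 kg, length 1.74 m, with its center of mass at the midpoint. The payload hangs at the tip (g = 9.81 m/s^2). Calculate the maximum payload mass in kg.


tau_arm = m_arm*g*(L/2) = 5.8*9.81*1.74/2 = 49.5013 N*m
tau_payload = tau_max - tau_arm = 194 - 49.5013 = 144.4987
m_payload = tau_payload / (g*L) = 144.4987 / (9.81*1.74) = 8.4654

8.4654 kg


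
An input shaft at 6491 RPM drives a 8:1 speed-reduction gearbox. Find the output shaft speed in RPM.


omega_out = omega_in / N = 6491 / 8 = 811.3750

811.3750 RPM


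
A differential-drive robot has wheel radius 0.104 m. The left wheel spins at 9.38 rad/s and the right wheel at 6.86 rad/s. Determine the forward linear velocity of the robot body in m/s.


v = r*(wR + wL)/2 = 0.104*(6.86 + 9.38)/2 = 0.8445

0.8445 m/s


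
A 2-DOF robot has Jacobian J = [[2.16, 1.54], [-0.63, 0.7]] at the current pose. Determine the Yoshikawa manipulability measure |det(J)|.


det(J) = 2.16*0.7 - (1.54)*(-0.63) = 2.4822
|det(J)| = 2.4822

2.4822


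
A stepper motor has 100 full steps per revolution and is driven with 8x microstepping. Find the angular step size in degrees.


step = 360/(100*8) = 360/800 = 0.4500

0.4500 degrees


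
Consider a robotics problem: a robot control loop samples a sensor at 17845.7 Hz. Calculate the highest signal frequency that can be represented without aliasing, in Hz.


f_max = f_s/2 = 17845.7/2 = 8922.8500

8922.8500 Hz


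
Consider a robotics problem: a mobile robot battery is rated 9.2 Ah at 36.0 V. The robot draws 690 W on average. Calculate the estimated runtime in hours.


E = 9.2*36.0 = 331.2000 Wh
t = E/P = 331.2000/690 = 0.4800

0.4800 hours


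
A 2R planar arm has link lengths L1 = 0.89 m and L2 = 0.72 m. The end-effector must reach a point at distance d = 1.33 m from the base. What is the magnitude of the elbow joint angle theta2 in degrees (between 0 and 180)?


cos(th2) = (d^2 - L1^2 - L2^2)/(2*L1*L2) = (1.33^2 - 0.89^2 - 0.72^2)/(2*0.89*0.72) = 0.35767790
th2 = acos(0.35767790) = 69.0423 deg

69.0423 degrees


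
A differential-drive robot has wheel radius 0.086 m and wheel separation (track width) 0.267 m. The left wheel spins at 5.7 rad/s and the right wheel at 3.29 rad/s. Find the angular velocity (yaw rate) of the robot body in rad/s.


omega = r*(wR - wL)/L = 0.086*(3.29 - (5.7))/0.267 = -0.7763

-0.7763 rad/s


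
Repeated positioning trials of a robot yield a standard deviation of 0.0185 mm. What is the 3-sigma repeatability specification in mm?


repeatability = 3*sigma = 3*0.0185 = 0.0555

0.0555 mm


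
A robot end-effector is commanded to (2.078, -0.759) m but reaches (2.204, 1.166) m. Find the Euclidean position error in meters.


dx = 2.204 - (2.078) = 0.1260, dy = 1.166 - (-0.759) = 1.9250
err = sqrt(0.015876 + 3.705625) = 1.9291

1.9291 m


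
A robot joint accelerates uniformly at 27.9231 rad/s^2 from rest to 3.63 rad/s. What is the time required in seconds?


t = delta_omega / alpha = 3.63 / 27.9231 = 0.1300

0.1300 s


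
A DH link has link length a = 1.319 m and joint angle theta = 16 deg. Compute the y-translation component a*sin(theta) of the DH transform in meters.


a*sin(theta) = 1.319*sin(16 deg) = 0.3636

0.3636 m


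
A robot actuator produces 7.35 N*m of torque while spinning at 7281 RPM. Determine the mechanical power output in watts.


omega = 7281 * 2*pi/60 = 762.464537 rad/s
P = tau * omega = 7.35 * 762.464537 = 5604.1143

5604.1143 W


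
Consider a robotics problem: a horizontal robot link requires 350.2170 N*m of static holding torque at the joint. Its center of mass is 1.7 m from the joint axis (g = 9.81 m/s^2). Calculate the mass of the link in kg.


m = tau / (g*L) = 350.2170 / (9.81 * 1.7) = 21.0000

21.0000 kg


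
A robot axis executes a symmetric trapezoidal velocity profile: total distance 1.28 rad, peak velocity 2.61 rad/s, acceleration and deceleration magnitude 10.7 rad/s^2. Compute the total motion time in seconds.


t_acc = v/a = 2.61/10.7 = 0.243925 s
d_acc = v^2/(2a) = 0.318322 rad (each ramp)
d_cruise = 1.28 - 2*0.318322 = 0.643356 rad
t_cruise = 0.643356/2.61 = 0.246497 s
t_total = 2*0.243925 + 0.246497 = 0.7343

0.7343 s


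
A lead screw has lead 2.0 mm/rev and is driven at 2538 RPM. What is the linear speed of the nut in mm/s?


v = lead * (RPM/60) = 2.0*2538/60 = 84.6000

84.6000 mm/s


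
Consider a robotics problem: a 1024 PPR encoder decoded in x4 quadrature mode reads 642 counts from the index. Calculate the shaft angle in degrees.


angle = counts * 360 / (PPR*4) = 642 * 360 / 4096 = 56.4258

56.4258 degrees


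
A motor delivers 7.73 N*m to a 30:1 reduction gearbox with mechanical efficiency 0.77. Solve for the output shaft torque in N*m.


tau_out = tau_in * N * eta = 7.73 * 30 * 0.77 = 178.5630

178.5630 N*m


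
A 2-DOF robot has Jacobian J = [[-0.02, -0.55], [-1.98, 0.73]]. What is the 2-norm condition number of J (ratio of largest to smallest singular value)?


JJ^T eigenvalues: trace(JJ^T) = 4.7562, det(JJ^T) = det(J)^2 = 1.21793296
s_max^2 = (4.7562 + sqrt(17.74970660))/2 = 4.48462003
s_min^2 = (4.7562 - sqrt(17.74970660))/2 = 0.27157997
kappa = s_max/s_min = sqrt(4.48462003/0.27157997) = 4.0636

4.0636


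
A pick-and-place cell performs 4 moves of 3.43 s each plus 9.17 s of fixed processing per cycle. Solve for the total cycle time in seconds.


T = 4*3.43 + 9.17 = 22.8900

22.8900 s


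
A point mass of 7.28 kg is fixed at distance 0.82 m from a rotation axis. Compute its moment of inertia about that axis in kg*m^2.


I = m*r^2 = 7.28*0.82^2 = 4.8951

4.8951 kg*m^2


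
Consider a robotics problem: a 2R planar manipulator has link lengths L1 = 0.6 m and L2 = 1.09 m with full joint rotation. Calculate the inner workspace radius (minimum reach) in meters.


r_min = |L1 - L2| = |0.6 - 1.09| = 0.4900

0.4900 m


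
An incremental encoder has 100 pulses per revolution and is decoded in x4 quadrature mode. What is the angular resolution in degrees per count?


resolution = 360 / (PPR * 4) = 360 / 400 = 0.9000

0.9000 degrees


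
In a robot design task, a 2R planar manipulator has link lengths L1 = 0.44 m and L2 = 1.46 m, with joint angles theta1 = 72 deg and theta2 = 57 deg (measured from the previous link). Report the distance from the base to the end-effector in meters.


x = L1*cos(th1) + L2*cos(th1+th2) = -0.782840
y = L1*sin(th1) + L2*sin(th1+th2) = 1.553098
d = sqrt(x^2 + y^2) = sqrt(0.612838 + 2.412113) = 1.7392

1.7392 m


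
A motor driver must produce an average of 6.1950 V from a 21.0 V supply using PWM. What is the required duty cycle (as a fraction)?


D = V_avg/V_supply = 6.1950/21.0 = 0.2950

0.2950


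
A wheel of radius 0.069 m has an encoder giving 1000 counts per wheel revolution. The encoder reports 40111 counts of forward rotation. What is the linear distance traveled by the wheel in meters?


revs = 40111/1000 = 40.111000
d = revs * 2*pi*r = 40.111000 * 2*pi*0.069 = 17.3897

17.3897 m


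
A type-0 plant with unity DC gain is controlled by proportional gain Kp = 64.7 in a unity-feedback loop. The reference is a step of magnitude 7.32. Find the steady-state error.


e_ss = R/(1 + Kp) = 7.32/(1 + 64.7) = 7.32/65.7000 = 0.1114

0.1114


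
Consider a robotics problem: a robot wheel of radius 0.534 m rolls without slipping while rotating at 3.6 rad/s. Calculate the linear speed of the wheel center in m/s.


v = omega * r = 3.6 * 0.534 = 1.9224

1.9224 m/s


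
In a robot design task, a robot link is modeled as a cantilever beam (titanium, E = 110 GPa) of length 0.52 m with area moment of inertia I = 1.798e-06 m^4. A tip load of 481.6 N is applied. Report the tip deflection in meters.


delta = F*L^3/(3*E*I) = 481.6*0.52^3/(3*1.100e+11*1.798e-06)
      = 67.7168128/593340 = 1.1413e-04

1.1413e-04 m


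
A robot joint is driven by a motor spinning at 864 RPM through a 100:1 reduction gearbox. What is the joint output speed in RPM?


omega_joint = omega_motor / N = 864 / 100 = 8.6400

8.6400 RPM


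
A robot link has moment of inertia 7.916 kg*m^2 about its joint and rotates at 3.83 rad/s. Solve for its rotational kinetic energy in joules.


KE = (1/2)*I*omega^2 = 0.5*7.916*3.83^2 = 58.0595

58.0595 J


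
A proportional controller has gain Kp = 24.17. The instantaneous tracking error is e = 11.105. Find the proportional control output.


u_P = Kp * e = 24.17 * 11.105 = 268.4079

268.4079


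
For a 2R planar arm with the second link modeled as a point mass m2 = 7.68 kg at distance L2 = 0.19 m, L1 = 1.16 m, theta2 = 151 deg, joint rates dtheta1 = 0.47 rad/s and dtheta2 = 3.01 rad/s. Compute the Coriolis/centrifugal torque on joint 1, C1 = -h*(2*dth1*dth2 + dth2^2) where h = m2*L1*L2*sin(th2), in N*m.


h = m2*L1*L2*sin(th2) = 7.68*1.16*0.19*sin(151 deg) = 0.820624
C1 = -h*(2*0.47*3.01 + 3.01^2) = -0.820624*11.8895 = -9.7568

-9.7568 N*m


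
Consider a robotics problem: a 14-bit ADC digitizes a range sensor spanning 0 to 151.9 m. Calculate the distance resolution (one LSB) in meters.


res = range / 2^n = 151.9/2^14 = 151.9/16384 = 0.0093

0.0093 m


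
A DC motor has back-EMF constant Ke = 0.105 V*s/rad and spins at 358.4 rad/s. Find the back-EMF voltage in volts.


V_emf = Ke * omega = 0.105*358.4 = 37.6320

37.6320 V


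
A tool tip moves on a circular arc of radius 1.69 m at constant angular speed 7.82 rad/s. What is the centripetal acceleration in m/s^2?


a_c = omega^2 * r = 7.82^2 * 1.69 = 103.3476

103.3476 m/s^2


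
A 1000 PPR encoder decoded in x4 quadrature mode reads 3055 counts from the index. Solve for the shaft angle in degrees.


angle = counts * 360 / (PPR*4) = 3055 * 360 / 4000 = 274.9500

274.9500 degrees


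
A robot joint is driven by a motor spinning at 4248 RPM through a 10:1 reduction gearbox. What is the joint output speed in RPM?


omega_joint = omega_motor / N = 4248 / 10 = 424.8000

424.8000 RPM


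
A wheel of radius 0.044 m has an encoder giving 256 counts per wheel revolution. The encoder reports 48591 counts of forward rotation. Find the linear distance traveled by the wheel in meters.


revs = 48591/256 = 189.808594
d = revs * 2*pi*r = 189.808594 * 2*pi*0.044 = 52.4745

52.4745 m


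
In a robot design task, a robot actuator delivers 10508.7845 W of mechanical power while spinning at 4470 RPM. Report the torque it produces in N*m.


omega = 4470 * 2*pi/60 = 468.097305 rad/s
tau = P / omega = 10508.7845 / 468.097305 = 22.4500

22.4500 N*m


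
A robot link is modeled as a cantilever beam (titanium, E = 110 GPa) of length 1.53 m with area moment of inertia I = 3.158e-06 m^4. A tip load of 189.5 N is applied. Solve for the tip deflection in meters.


delta = F*L^3/(3*E*I) = 189.5*1.53^3/(3*1.100e+11*3.158e-06)
      = 678.7088415/1042140 = 6.5126e-04

6.5126e-04 m


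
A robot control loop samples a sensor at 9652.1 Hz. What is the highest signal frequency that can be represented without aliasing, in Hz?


f_max = f_s/2 = 9652.1/2 = 4826.0500

4826.0500 Hz


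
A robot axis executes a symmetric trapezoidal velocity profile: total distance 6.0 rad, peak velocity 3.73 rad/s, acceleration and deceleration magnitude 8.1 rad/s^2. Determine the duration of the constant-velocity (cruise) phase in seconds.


t_acc = v/a = 0.460494 s, d_acc = v^2/(2a) = 0.858821 rad each
d_cruise = 6.0 - 2*0.858821 = 4.282358 rad
t_cruise = d_cruise/v = 4.282358/3.73 = 1.1481

1.1481 s


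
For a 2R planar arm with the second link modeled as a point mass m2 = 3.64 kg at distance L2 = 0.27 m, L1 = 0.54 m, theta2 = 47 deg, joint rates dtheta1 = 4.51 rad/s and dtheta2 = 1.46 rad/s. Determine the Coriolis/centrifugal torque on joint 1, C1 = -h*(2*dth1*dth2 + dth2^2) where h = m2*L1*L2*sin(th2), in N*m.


h = m2*L1*L2*sin(th2) = 3.64*0.54*0.27*sin(47 deg) = 0.388138
C1 = -h*(2*4.51*1.46 + 1.46^2) = -0.388138*15.3008 = -5.9388

-5.9388 N*m


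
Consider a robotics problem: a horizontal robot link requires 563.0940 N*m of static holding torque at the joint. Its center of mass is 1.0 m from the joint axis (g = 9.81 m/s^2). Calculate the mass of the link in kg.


m = tau / (g*L) = 563.0940 / (9.81 * 1.0) = 57.4000

57.4000 kg


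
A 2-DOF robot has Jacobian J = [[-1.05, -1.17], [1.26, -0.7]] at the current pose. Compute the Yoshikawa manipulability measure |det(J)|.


det(J) = -1.05*-0.7 - (-1.17)*(1.26) = 2.2092
|det(J)| = 2.2092

2.2092


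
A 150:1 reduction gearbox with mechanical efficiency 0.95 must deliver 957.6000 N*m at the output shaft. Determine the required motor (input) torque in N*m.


tau_in = tau_out / (N * eta) = 957.6000 / (150 * 0.95) = 6.7200

6.7200 N*m


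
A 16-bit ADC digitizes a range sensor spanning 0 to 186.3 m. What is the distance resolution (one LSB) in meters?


res = range / 2^n = 186.3/2^16 = 186.3/65536 = 0.0028

0.0028 m


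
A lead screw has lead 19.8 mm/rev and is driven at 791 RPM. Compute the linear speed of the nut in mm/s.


v = lead * (RPM/60) = 19.8*791/60 = 261.0300

261.0300 mm/s


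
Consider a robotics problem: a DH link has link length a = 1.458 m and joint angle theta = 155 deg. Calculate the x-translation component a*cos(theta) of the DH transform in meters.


a*cos(theta) = 1.458*cos(155 deg) = -1.3214

-1.3214 m


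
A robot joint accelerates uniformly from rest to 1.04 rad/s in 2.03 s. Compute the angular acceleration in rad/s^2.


alpha = delta_omega / t = 1.04 / 2.03 = 0.5123

0.5123 rad/s^2


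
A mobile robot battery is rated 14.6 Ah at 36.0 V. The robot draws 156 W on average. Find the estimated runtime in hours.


E = 14.6*36.0 = 525.6000 Wh
t = E/P = 525.6000/156 = 3.3692

3.3692 hours


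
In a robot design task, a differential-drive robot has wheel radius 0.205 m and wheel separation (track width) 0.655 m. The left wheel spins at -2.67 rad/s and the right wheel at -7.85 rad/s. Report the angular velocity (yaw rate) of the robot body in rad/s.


omega = r*(wR - wL)/L = 0.205*(-7.85 - (-2.67))/0.655 = -1.6212

-1.6212 rad/s


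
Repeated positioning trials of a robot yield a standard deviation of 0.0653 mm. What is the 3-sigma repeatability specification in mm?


repeatability = 3*sigma = 3*0.0653 = 0.1959

0.1959 mm


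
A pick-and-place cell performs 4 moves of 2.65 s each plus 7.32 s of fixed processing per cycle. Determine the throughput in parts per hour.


T_cycle = 4*2.65 + 7.32 = 17.9200 s
rate = 3600/T = 200.8929

200.8929 parts/hour


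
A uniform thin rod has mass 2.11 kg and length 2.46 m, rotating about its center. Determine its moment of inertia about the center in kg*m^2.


I = (1/12)*m*L^2 = (1/12)*2.11*2.46^2 = 1.0641

1.0641 kg*m^2


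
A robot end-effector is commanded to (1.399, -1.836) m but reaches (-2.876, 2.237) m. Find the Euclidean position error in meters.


dx = -2.876 - (1.399) = -4.2750, dy = 2.237 - (-1.836) = 4.0730
err = sqrt(18.275625 + 16.589329) = 5.9047

5.9047 m


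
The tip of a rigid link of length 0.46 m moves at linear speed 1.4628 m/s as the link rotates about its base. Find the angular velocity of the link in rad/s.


omega = v / L = 1.4628 / 0.46 = 3.1800

3.1800 rad/s


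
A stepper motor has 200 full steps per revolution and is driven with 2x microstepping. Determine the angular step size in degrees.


step = 360/(200*2) = 360/400 = 0.9000

0.9000 degrees


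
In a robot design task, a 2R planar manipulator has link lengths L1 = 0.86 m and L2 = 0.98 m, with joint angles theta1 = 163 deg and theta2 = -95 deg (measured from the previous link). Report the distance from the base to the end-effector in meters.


x = L1*cos(th1) + L2*cos(th1+th2) = -0.455308
y = L1*sin(th1) + L2*sin(th1+th2) = 1.160080
d = sqrt(x^2 + y^2) = sqrt(0.207305 + 1.345786) = 1.2462

1.2462 m
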